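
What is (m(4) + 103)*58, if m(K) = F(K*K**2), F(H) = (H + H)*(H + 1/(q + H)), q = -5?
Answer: 28392914/59 ≈ 4.8124e+5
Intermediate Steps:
F(H) = 2*H*(H + 1/(-5 + H)) (F(H) = (H + H)*(H + 1/(-5 + H)) = (2*H)*(H + 1/(-5 + H)) = 2*H*(H + 1/(-5 + H)))
m(K) = 2*K**3*(1 + K**6 - 5*K**3)/(-5 + K**3) (m(K) = 2*(K*K**2)*(1 + (K*K**2)**2 - 5*K*K**2)/(-5 + K*K**2) = 2*K**3*(1 + (K**3)**2 - 5*K**3)/(-5 + K**3) = 2*K**3*(1 + K**6 - 5*K**3)/(-5 + K**3))
(m(4) + 103)*58 = (2*4**3*(1 + 4**6 - 5*4**3)/(-5 + 4**3) + 103)*58 = (2*64*(1 + 4096 - 5*64)/(-5 + 64) + 103)*58 = (2*64*(1 + 4096 - 320)/59 + 103)*58 = (2*64*(1/59)*3777 + 103)*58 = (483456/59 + 103)*58 = (489533/59)*58 = 28392914/59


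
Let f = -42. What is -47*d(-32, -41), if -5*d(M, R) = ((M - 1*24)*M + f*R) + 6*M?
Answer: 156134/5 ≈ 31227.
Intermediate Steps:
d(M, R) = -6*M/5 + 42*R/5 - M*(-24 + M)/5 (d(M, R) = -(((M - 1*24)*M - 42*R) + 6*M)/5 = -(((M - 24)*M - 42*R) + 6*M)/5 = -(((-24 + M)*M - 42*R) + 6*M)/5 = -((M*(-24 + M) - 42*R) + 6*M)/5 = -((-42*R + M*(-24 + M)) + 6*M)/5 = -(-42*R + 6*M + M*(-24 + M))/5 = -6*M/5 + 42*R/5 - M*(-24 + M)/5)
-47*d(-32, -41) = -47*(-⅕*(-32)² + (18/5)*(-32) + (42/5)*(-41)) = -47*(-⅕*1024 - 576/5 - 1722/5) = -47*(-1024/5 - 576/5 - 1722/5) = -47*(-3322/5) = 156134/5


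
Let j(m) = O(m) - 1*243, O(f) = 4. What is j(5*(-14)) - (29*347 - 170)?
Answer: -10132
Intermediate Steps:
j(m) = -239 (j(m) = 4 - 1*243 = 4 - 243 = -239)
j(5*(-14)) - (29*347 - 170) = -239 - (29*347 - 170) = -239 - (10063 - 170) = -239 - 1*9893 = -239 - 9893 = -10132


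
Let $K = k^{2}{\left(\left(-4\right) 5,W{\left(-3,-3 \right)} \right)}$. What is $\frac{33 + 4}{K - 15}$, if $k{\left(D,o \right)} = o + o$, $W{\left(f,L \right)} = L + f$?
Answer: $\frac{37}{129} \approx 0.28682$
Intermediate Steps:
$k{\left(D,o \right)} = 2 o$
$K = 144$ ($K = \left(2 \left(-3 - 3\right)\right)^{2} = \left(2 \left(-6\right)\right)^{2} = \left(-12\right)^{2} = 144$)
$\frac{33 + 4}{K - 15} = \frac{33 + 4}{144 - 15} = \frac{1}{129} \cdot 37 = \frac{37}{129}$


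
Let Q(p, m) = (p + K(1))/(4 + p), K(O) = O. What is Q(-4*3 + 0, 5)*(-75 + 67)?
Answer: -11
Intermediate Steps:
Q(p, m) = (1 + p)/(4 + p) (Q(p, m) = (p + 1)/(4 + p) = (1 + p)/(4 + p))
Q(-4*3 + 0, 5)*(-75 + 67) = ((1 + (-4*3 + 0))/(4 + (-4*3 + 0)))*(-75 + 67) = ((1 + (-12 + 0))/(4 + (-12 + 0)))*(-8) = ((1 - 12)/(4 - 12))*(-8) = (-11/(-8))*(-8) = -⅛*(-11)*(-8) = (11/8)*(-8) = -11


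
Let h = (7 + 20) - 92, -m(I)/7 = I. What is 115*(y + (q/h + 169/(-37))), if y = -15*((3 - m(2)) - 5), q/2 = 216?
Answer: -10576987/481 ≈ -21990.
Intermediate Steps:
m(I) = -7*I
q = 432 (q = 2*216 = 432)
h = -65 (h = 27 - 92 = -65)
y = -180 (y = -15*((3 - (-7)*2) - 5) = -15*((3 - 1*(-14)) - 5) = -15*((3 + 14) - 5) = -15*(17 - 5) = -15*12 = -180)
115*(y + (q/h + 169/(-37))) = 115*(-180 + (432/(-65) + 169/(-37))) = 115*(-180 + (432*(-1/65) + 169*(-1/37))) = 115*(-180 + (-432/65 - 169/37)) = 115*(-180 - 26969/2405) = 115*(-459869/2405) = -10576987/481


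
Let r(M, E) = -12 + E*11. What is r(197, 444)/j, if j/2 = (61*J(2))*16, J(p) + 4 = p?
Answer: -609/488 ≈ -1.2480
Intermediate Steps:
J(p) = -4 + p
r(M, E) = -12 + 11*E
j = -3904 (j = 2*((61*(-4 + 2))*16) = 2*((61*(-2))*16) = 2*(-122*16) = 2*(-1952) = -3904)
r(197, 444)/j = (-12 + 11*444)/(-3904) = (-12 + 4884)*(-1/3904) = 4872*(-1/3904) = -609/488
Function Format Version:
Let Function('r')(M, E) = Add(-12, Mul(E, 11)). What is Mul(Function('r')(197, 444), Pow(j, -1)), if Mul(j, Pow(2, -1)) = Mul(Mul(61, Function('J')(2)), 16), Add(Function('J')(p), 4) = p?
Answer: Rational(-609, 488) ≈ -1.2480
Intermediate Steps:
Function('J')(p) = Add(-4, p)
Function('r')(M, E) = Add(-12, Mul(11, E))
j = -3904 (j = Mul(2, Mul(Mul(61, Add(-4, 2)), 16)) = Mul(2, Mul(Mul(61, -2), 16)) = Mul(2, Mul(-122, 16)) = Mul(2, -1952) = -3904)
Mul(Function('r')(197, 444), Pow(j, -1)) = Mul(Add(-12, Mul(11, 444)), Pow(-3904, -1)) = Mul(Add(-12, 4884), Rational(-1, 3904)) = Mul(4872, Rational(-1, 3904)) = Rational(-609, 488)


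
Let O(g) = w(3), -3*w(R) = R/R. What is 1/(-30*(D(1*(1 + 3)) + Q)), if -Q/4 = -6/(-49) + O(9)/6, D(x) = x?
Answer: -147/16460 ≈ -0.0089307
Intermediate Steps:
w(R) = -⅓ (w(R) = -R/(3*R) = -⅓*1 = -⅓)
O(g) = -⅓
Q = -118/441 (Q = -4*(-6/(-49) - ⅓/6) = -4*(-6*(-1/49) - ⅓*⅙) = -4*(6/49 - 1/18) = -4*59/882 = -118/441 ≈ -0.26757)
1/(-30*(D(1*(1 + 3)) + Q)) = 1/(-30*(1*(1 + 3) - 118/441)) = 1/(-30*(1*4 - 118/441)) = 1/(-30*(4 - 118/441)) = 1/(-30*1646/441) = 1/(-16460/147) = -147/16460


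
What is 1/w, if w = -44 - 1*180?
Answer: -1/224 ≈ -0.0044643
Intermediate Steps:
w = -224 (w = -44 - 180 = -224)
1/w = 1/(-224) = -1/224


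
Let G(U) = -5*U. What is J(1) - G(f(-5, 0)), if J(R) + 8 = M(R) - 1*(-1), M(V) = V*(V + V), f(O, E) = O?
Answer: -30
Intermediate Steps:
M(V) = 2*V² (M(V) = V*(2*V) = 2*V²)
J(R) = -7 + 2*R² (J(R) = -8 + (2*R² - 1*(-1)) = -8 + (2*R² + 1) = -8 + (1 + 2*R²) = -7 + 2*R²)
J(1) - G(f(-5, 0)) = (-7 + 2*1²) - (-5)*(-5) = (-7 + 2*1) - 1*25 = (-7 + 2) - 25 = -5 - 25 = -30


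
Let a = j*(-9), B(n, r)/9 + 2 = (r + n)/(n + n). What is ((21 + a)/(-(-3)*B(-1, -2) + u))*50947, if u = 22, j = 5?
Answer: -2445456/17 ≈ -1.4385e+5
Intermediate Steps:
B(n, r) = -18 + 9*(n + r)/(2*n) (B(n, r) = -18 + 9*((r + n)/(n + n)) = -18 + 9*((n + r)/((2*n))) = -18 + 9*((n + r)*(1/(2*n))) = -18 + 9*((n + r)/(2*n)) = -18 + 9*(n + r)/(2*n))
a = -45 (a = 5*(-9) = -45)
((21 + a)/(-(-3)*B(-1, -2) + u))*50947 = ((21 - 45)/(-(-3)*(9/2)*(-2 - 3*(-1))/(-1) + 22))*50947 = -24/(-(-3)*(9/2)*(-1)*(-2 + 3) + 22)*50947 = -24/(-(-3)*(9/2)*(-1)*1 + 22)*50947 = -24/(-(-3)*(-9)/2 + 22)*50947 = -24/(-3*9/2 + 22)*50947 = -24/(-27/2 + 22)*50947 = -24/17/2*50947 = -24*2/17*50947 = -48/17*50947 = -2445456/17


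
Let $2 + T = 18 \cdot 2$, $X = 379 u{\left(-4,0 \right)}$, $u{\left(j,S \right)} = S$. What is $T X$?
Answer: $0$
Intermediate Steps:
$X = 0$ ($X = 379 \cdot 0 = 0$)
$T = 34$ ($T = -2 + 18 \cdot 2 = -2 + 36 = 34$)
$T X = 34 \cdot 0 = 0$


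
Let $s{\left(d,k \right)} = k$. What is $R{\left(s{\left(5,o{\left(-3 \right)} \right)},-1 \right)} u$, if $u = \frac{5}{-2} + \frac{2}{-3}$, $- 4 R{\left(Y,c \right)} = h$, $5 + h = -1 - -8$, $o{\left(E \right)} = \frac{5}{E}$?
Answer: $\frac{19}{12} \approx 1.5833$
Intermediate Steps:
$h = 2$ ($h = -5 - -7 = -5 + \left(-1 + 8\right) = -5 + 7 = 2$)
$R{\left(Y,c \right)} = - \frac{1}{2}$ ($R{\left(Y,c \right)} = \left(- \frac{1}{4}\right) 2 = - \frac{1}{2}$)
$u = - \frac{19}{6}$ ($u = 5 \left(- \frac{1}{2}\right) + 2 \left(- \frac{1}{3}\right) = - \frac{5}{2} - \frac{2}{3} = - \frac{19}{6} \approx -3.1667$)
$R{\left(s{\left(5,o{\left(-3 \right)} \right)},-1 \right)} u = \left(- \frac{1}{2}\right) \left(- \frac{19}{6}\right) = \frac{19}{12}$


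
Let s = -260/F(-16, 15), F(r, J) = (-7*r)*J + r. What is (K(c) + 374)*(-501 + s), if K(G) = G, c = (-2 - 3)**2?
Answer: -6398763/32 ≈ -1.9996e+5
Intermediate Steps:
c = 25 (c = (-5)**2 = 25)
F(r, J) = r - 7*J*r (F(r, J) = -7*J*r + r = r - 7*J*r)
s = -5/32 (s = -260*(-1/(16*(1 - 7*15))) = -260*(-1/(16*(1 - 105))) = -260/((-16*(-104))) = -260/1664 = -260*1/1664 = -5/32 ≈ -0.15625)
(K(c) + 374)*(-501 + s) = (25 + 374)*(-501 - 5/32) = 399*(-16037/32) = -6398763/32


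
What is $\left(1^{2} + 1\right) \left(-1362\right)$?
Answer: $-2724$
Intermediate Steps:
$\left(1^{2} + 1\right) \left(-1362\right) = \left(1 + 1\right) \left(-1362\right) = 2 \left(-1362\right) = -2724$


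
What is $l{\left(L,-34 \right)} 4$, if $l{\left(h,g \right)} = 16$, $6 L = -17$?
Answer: $64$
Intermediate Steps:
$L = - \frac{17}{6}$ ($L = \frac{1}{6} \left(-17\right) = - \frac{17}{6} \approx -2.8333$)
$l{\left(L,-34 \right)} 4 = 16 \cdot 4 = 64$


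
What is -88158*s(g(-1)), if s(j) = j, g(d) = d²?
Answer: -88158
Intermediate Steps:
-88158*s(g(-1)) = -88158*(-1)² = -88158*1 = -88158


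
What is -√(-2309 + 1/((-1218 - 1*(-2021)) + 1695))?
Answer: -I*√14408166738/2498 ≈ -48.052*I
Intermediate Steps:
-√(-2309 + 1/((-1218 - 1*(-2021)) + 1695)) = -√(-2309 + 1/((-1218 + 2021) + 1695)) = -√(-2309 + 1/(803 + 1695)) = -√(-2309 + 1/2498) = -√(-5767881/2498) = -I*√14408166738/2498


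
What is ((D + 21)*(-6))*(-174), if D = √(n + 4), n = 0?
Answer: 24012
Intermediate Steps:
D = 2 (D = √(0 + 4) = √4 = 2)
((D + 21)*(-6))*(-174) = ((2 + 21)*(-6))*(-174) = (23*(-6))*(-174) = -138*(-174) = 24012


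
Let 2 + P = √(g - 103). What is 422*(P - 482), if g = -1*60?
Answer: -204248 + 422*I*√163 ≈ -2.0425e+5 + 5387.7*I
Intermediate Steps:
g = -60
P = -2 + I*√163 (P = -2 + √(-60 - 103) = -2 + √(-163) = -2 + I*√163 ≈ -2.0 + 12.767*I)
422*(P - 482) = 422*((-2 + I*√163) - 482) = 422*(-484 + I*√163) = -204248 + 422*I*√163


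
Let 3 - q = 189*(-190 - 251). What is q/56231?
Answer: 83352/56231 ≈ 1.4823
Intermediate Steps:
q = 83352 (q = 3 - 189*(-190 - 251) = 3 - 189*(-441) = 3 - 1*(-83349) = 3 + 83349 = 83352)
q/56231 = 83352/56231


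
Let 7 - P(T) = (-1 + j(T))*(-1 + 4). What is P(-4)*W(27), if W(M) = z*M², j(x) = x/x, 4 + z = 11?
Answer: 35721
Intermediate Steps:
z = 7 (z = -4 + 11 = 7)
j(x) = 1
W(M) = 7*M²
P(T) = 7 (P(T) = 7 - (-1 + 1)*(-1 + 4) = 7 - 0*3 = 7 - 1*0 = 7 + 0 = 7)
P(-4)*W(27) = 7*(7*27²) = 7*(7*729) = 7*5103 = 35721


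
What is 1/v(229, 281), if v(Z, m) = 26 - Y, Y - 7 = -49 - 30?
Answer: 1/98 ≈ 0.010204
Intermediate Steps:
Y = -72 (Y = 7 + (-49 - 30) = 7 - 79 = -72)
v(Z, m) = 98 (v(Z, m) = 26 - 1*(-72) = 26 + 72 = 98)
1/v(229, 281) = 1/98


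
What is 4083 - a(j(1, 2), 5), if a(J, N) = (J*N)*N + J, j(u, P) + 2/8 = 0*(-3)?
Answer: 8179/2 ≈ 4089.5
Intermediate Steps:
j(u, P) = -¼ (j(u, P) = -¼ + 0*(-3) = -¼ + 0 = -¼)
a(J, N) = J + J*N² (a(J, N) = J*N² + J = J + J*N²)
4083 - a(j(1, 2), 5) = 4083 - (-1)*(1 + 5²)/4 = 4083 - (-1)*(1 + 25)/4 = 4083 - (-1)*26/4 = 4083 - 1*(-13/2) = 4083 + 13/2 = 8179/2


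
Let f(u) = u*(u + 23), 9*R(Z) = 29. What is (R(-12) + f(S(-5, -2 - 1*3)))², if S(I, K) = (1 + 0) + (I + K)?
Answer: 1221025/81 ≈ 15074.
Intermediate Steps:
R(Z) = 29/9 (R(Z) = (⅑)*29 = 29/9)
S(I, K) = 1 + I + K (S(I, K) = 1 + (I + K) = 1 + I + K)
f(u) = u*(23 + u)
(R(-12) + f(S(-5, -2 - 1*3)))² = (29/9 + (1 - 5 + (-2 - 1*3))*(23 + (1 - 5 + (-2 - 1*3))))² = (29/9 + (1 - 5 + (-2 - 3))*(23 + (1 - 5 + (-2 - 3))))² = (29/9 + (1 - 5 - 5)*(23 + (1 - 5 - 5)))² = (29/9 - 9*(23 - 9))² = (29/9 - 9*14)² = (29/9 - 126)² = (-1105/9)² = 1221025/81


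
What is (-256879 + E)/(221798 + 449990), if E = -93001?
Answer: -87470/167947 ≈ -0.52082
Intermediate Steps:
(-256879 + E)/(221798 + 449990) = (-256879 - 93001)/(221798 + 449990) = -349880/671788 = -349880*1/671788 = -87470/167947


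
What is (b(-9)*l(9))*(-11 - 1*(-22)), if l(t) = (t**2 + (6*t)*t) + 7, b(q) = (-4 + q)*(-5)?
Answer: 410410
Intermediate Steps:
b(q) = 20 - 5*q
l(t) = 7 + 7*t**2 (l(t) = (t**2 + 6*t**2) + 7 = 7*t**2 + 7 = 7 + 7*t**2)
(b(-9)*l(9))*(-11 - 1*(-22)) = ((20 - 5*(-9))*(7 + 7*9**2))*(-11 - 1*(-22)) = ((20 + 45)*(7 + 7*81))*(-11 + 22) = (65*(7 + 567))*11 = (65*574)*11 = 37310*11 = 410410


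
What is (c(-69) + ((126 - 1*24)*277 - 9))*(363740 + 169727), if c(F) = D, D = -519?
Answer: 14790906042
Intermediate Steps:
c(F) = -519
(c(-69) + ((126 - 1*24)*277 - 9))*(363740 + 169727) = (-519 + ((126 - 1*24)*277 - 9))*(363740 + 169727) = (-519 + ((126 - 24)*277 - 9))*533467 = (-519 + (102*277 - 9))*533467 = (-519 + (28254 - 9))*533467 = (-519 + 28245)*533467 = 27726*533467 = 14790906042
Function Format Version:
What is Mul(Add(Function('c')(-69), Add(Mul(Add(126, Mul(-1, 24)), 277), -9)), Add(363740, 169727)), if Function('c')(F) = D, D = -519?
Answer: 14790906042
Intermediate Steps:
Function('c')(F) = -519
Mul(Add(Function('c')(-69), Add(Mul(Add(126, Mul(-1, 24)), 277), -9)), Add(363740, 169727)) = Mul(Add(-519, Add(Mul(Add(126, Mul(-1, 24)), 277), -9)), Add(363740, 169727)) = Mul(Add(-519, Add(Mul(Add(126, -24), 277), -9)), 533467) = Mul(Add(-519, Add(Mul(102, 277), -9)), 533467) = Mul(Add(-519, Add(28254, -9)), 533467) = Mul(Add(-519, 28245), 533467) = Mul(27726, 533467) = 14790906042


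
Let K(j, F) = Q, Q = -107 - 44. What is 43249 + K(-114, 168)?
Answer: 43098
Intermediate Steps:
Q = -151
K(j, F) = -151
43249 + K(-114, 168) = 43249 - 151 = 43098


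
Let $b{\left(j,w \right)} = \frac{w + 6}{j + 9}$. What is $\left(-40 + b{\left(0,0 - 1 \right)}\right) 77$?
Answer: $- \frac{27335}{9} \approx -3037.2$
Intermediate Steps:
$b{\left(j,w \right)} = \frac{6 + w}{9 + j}$
$\left(-40 + b{\left(0,0 - 1 \right)}\right) 77 = \left(-40 + \frac{6 + \left(0 - 1\right)}{9 + 0}\right) 77 = \left(-40 + \frac{6 + \left(0 - 1\right)}{9}\right) 77 = \left(-40 + \frac{6 - 1}{9}\right) 77 = \left(-40 + \frac{1}{9} \cdot 5\right) 77 = \left(-40 + \frac{5}{9}\right) 77 = \left(- \frac{355}{9}\right) 77 = - \frac{27335}{9}$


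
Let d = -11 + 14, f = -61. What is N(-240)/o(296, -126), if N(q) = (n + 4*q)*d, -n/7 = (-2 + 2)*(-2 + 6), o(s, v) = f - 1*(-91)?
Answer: -96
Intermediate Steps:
d = 3
o(s, v) = 30 (o(s, v) = -61 - 1*(-91) = -61 + 91 = 30)
n = 0 (n = -7*(-2 + 2)*(-2 + 6) = -0*4 = -7*0 = 0)
N(q) = 12*q (N(q) = (0 + 4*q)*3 = (4*q)*3 = 12*q)
N(-240)/o(296, -126) = (12*(-240))/30 = -2880*1/30 = -96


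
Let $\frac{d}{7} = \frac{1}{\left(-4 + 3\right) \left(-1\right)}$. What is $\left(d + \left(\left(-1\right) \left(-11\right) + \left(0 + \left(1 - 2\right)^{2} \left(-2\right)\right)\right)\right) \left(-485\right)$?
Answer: $-7760$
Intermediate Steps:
$d = 7$ ($d = \frac{7}{\left(-4 + 3\right) \left(-1\right)} = \frac{7}{\left(-1\right) \left(-1\right)} = \frac{7}{1} = 7 \cdot 1 = 7$)
$\left(d + \left(\left(-1\right) \left(-11\right) + \left(0 + \left(1 - 2\right)^{2} \left(-2\right)\right)\right)\right) \left(-485\right) = \left(7 + \left(\left(-1\right) \left(-11\right) + \left(0 + \left(1 - 2\right)^{2} \left(-2\right)\right)\right)\right) \left(-485\right) = \left(7 + \left(11 + \left(0 + \left(-1\right)^{2} \left(-2\right)\right)\right)\right) \left(-485\right) = \left(7 + \left(11 + \left(0 + 1 \left(-2\right)\right)\right)\right) \left(-485\right) = \left(7 + \left(11 + \left(0 - 2\right)\right)\right) \left(-485\right) = \left(7 + \left(11 - 2\right)\right) \left(-485\right) = \left(7 + 9\right) \left(-485\right) = 16 \left(-485\right) = -7760$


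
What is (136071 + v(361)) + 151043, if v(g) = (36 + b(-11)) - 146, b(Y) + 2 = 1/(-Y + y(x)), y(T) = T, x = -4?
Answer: 2009015/7 ≈ 2.8700e+5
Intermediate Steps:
b(Y) = -2 + 1/(-4 - Y) (b(Y) = -2 + 1/(-Y - 4) = -2 + 1/(-4 - Y))
v(g) = -783/7 (v(g) = (36 + (-9 - 2*(-11))/(4 - 11)) - 146 = (36 + (-9 + 22)/(-7)) - 146 = (36 - 1/7*13) - 146 = (36 - 13/7) - 146 = 239/7 - 146 = -783/7)
(136071 + v(361)) + 151043 = (136071 - 783/7) + 151043 = 951714/7 + 151043 = 2009015/7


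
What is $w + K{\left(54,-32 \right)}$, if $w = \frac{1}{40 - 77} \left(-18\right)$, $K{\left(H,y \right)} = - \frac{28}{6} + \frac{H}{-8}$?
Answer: $- \frac{4853}{444} \approx -10.93$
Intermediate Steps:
$K{\left(H,y \right)} = - \frac{14}{3} - \frac{H}{8}$ ($K{\left(H,y \right)} = \left(-28\right) \frac{1}{6} + H \left(- \frac{1}{8}\right) = - \frac{14}{3} - \frac{H}{8}$)
$w = \frac{18}{37}$ ($w = \frac{1}{-37} \left(-18\right) = \left(- \frac{1}{37}\right) \left(-18\right) = \frac{18}{37} \approx 0.48649$)
$w + K{\left(54,-32 \right)} = \frac{18}{37} - \frac{137}{12} = - \frac{4853}{444}$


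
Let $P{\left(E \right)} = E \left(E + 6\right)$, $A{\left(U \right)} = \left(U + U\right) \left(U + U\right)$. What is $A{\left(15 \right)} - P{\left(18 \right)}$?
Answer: $468$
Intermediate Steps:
$A{\left(U \right)} = 4 U^{2}$ ($A{\left(U \right)} = 2 U 2 U = 4 U^{2}$)
$P{\left(E \right)} = E \left(6 + E\right)$
$A{\left(15 \right)} - P{\left(18 \right)} = 4 \cdot 15^{2} - 18 \left(6 + 18\right) = 4 \cdot 225 - 18 \cdot 24 = 900 - 432 = 468$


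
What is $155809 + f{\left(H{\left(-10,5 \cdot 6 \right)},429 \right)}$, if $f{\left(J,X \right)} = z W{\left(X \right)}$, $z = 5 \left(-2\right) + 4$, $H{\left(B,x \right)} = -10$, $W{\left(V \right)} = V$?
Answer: $153235$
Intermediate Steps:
$z = -6$ ($z = -10 + 4 = -6$)
$f{\left(J,X \right)} = - 6 X$
$155809 + f{\left(H{\left(-10,5 \cdot 6 \right)},429 \right)} = 155809 - 2574 = 153235$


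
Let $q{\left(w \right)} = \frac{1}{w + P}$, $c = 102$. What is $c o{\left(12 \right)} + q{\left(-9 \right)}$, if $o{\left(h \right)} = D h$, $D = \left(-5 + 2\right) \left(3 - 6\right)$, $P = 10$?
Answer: $11017$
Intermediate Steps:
$D = 9$ ($D = \left(-3\right) \left(-3\right) = 9$)
$q{\left(w \right)} = \frac{1}{10 + w}$ ($q{\left(w \right)} = \frac{1}{w + 10} = \frac{1}{10 + w}$)
$o{\left(h \right)} = 9 h$
$c o{\left(12 \right)} + q{\left(-9 \right)} = 102 \cdot 9 \cdot 12 + \frac{1}{10 - 9} = 102 \cdot 108 + 1^{-1} = 11016 + 1 = 11017$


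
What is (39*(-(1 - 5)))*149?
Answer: 23244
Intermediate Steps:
(39*(-(1 - 5)))*149 = (39*(-1*(-4)))*149 = (39*4)*149 = 156*149 = 23244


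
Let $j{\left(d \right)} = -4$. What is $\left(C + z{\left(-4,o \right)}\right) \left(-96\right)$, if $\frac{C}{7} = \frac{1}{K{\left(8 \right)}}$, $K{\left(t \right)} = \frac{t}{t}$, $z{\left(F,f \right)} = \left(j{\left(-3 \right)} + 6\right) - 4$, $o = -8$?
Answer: $-480$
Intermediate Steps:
$z{\left(F,f \right)} = -2$ ($z{\left(F,f \right)} = \left(-4 + 6\right) - 4 = 2 - 4 = -2$)
$K{\left(t \right)} = 1$
$C = 7$ ($C = \frac{7}{1} = 7 \cdot 1 = 7$)
$\left(C + z{\left(-4,o \right)}\right) \left(-96\right) = \left(7 - 2\right) \left(-96\right) = 5 \left(-96\right) = -480$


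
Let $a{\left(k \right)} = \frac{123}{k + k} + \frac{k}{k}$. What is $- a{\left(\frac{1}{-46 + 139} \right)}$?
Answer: $- \frac{11441}{2} \approx -5720.5$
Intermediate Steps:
$a{\left(k \right)} = 1 + \frac{123}{2 k}$ ($a{\left(k \right)} = \frac{123}{2 k} + 1 = 1 + \frac{123}{2 k}$)
$- a{\left(\frac{1}{-46 + 139} \right)} = - \frac{\frac{123}{2} + \frac{1}{-46 + 139}}{\frac{1}{-46 + 139}} = - \frac{\frac{123}{2} + \frac{1}{93}}{\frac{1}{93}} = - \frac{1}{\frac{1}{93}} \left(\frac{123}{2} + \frac{1}{93}\right) = - \frac{93 \cdot 11441}{186} = \left(-1\right) \frac{11441}{2} = - \frac{11441}{2}$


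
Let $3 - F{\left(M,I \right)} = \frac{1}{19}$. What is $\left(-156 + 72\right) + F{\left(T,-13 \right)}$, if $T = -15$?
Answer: $- \frac{1540}{19} \approx -81.053$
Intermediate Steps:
$F{\left(M,I \right)} = \frac{56}{19}$ ($F{\left(M,I \right)} = 3 - \frac{1}{19} = \frac{56}{19}$)
$\left(-156 + 72\right) + F{\left(T,-13 \right)} = \left(-156 + 72\right) + \frac{56}{19} = -84 + \frac{56}{19} = - \frac{1540}{19}$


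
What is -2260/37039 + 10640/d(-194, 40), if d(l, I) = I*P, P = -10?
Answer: -4937487/185195 ≈ -26.661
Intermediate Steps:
d(l, I) = -10*I (d(l, I) = I*(-10) = -10*I)
-2260/37039 + 10640/d(-194, 40) = -2260/37039 + 10640/((-10*40)) = -2260*1/37039 + 10640/(-400) = -2260/37039 + 10640*(-1/400) = -2260/37039 - 133/5 = -4937487/185195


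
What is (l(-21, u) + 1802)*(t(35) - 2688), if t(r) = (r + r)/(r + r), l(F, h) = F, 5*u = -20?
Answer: -4785547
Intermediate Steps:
u = -4 (u = (1/5)*(-20) = -4)
t(r) = 1 (t(r) = (2*r)/((2*r)) = (2*r)*(1/(2*r)) = 1)
(l(-21, u) + 1802)*(t(35) - 2688) = (-21 + 1802)*(1 - 2688) = 1781*(-2687) = -4785547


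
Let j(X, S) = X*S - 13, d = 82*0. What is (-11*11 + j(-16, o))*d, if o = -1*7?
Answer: 0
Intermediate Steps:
o = -7
d = 0
j(X, S) = -13 + S*X (j(X, S) = S*X - 13 = -13 + S*X)
(-11*11 + j(-16, o))*d = (-11*11 + (-13 - 7*(-16)))*0 = (-121 + (-13 + 112))*0 = (-121 + 99)*0 = -22*0 = 0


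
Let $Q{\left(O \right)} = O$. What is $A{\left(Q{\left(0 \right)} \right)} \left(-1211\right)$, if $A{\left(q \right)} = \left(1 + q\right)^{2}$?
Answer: $-1211$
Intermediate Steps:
$A{\left(Q{\left(0 \right)} \right)} \left(-1211\right) = \left(1 + 0\right)^{2} \left(-1211\right) = 1^{2} \left(-1211\right) = 1 \left(-1211\right) = -1211$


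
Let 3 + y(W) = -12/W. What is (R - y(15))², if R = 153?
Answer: 614656/25 ≈ 24586.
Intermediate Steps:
y(W) = -3 - 12/W
(R - y(15))² = (153 - (-3 - 12/15))² = (153 - (-3 - 12*1/15))² = (153 - (-3 - ⅘))² = (153 - 1*(-19/5))² = (153 + 19/5)² = (784/5)² = 614656/25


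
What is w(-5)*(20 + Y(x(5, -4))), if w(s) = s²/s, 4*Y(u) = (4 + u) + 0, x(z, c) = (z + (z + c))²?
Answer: -150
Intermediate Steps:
x(z, c) = (c + 2*z)² (x(z, c) = (z + (c + z))² = (c + 2*z)²)
Y(u) = 1 + u/4 (Y(u) = ((4 + u) + 0)/4 = (4 + u)/4 = 1 + u/4)
w(s) = s
w(-5)*(20 + Y(x(5, -4))) = -5*(20 + (1 + (-4 + 2*5)²/4)) = -5*(20 + (1 + (-4 + 10)²/4)) = -5*(20 + (1 + (¼)*6²)) = -5*(20 + (1 + (¼)*36)) = -5*(20 + (1 + 9)) = -5*(20 + 10) = -5*30 = -150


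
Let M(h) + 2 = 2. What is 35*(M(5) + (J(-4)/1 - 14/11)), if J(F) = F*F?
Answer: 5670/11 ≈ 515.45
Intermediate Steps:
M(h) = 0 (M(h) = -2 + 2 = 0)
J(F) = F**2
35*(M(5) + (J(-4)/1 - 14/11)) = 35*(0 + ((-4)**2/1 - 14/11)) = 35*(0 + (16*1 - 14*1/11)) = 35*(0 + (16 - 14/11)) = 35*(0 + 162/11) = 35*(162/11) = 5670/11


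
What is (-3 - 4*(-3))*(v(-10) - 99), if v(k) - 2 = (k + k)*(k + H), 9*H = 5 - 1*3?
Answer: 887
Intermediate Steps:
H = 2/9 (H = (5 - 1*3)/9 = (5 - 3)/9 = (1/9)*2 = 2/9 ≈ 0.22222)
v(k) = 2 + 2*k*(2/9 + k) (v(k) = 2 + (k + k)*(k + 2/9) = 2 + (2*k)*(2/9 + k) = 2 + 2*k*(2/9 + k))
(-3 - 4*(-3))*(v(-10) - 99) = (-3 - 4*(-3))*((2 + 2*(-10)**2 + (4/9)*(-10)) - 99) = (-3 + 12)*((2 + 2*100 - 40/9) - 99) = 9*((2 + 200 - 40/9) - 99) = 9*(1778/9 - 99) = 9*(887/9) = 887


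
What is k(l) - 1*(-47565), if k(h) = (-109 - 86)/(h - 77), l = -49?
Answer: 1997795/42 ≈ 47567.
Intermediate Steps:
k(h) = -195/(-77 + h)
k(l) - 1*(-47565) = -195/(-77 - 49) - 1*(-47565) = -195/(-126) + 47565 = -195*(-1/126) + 47565 = 65/42 + 47565 = 1997795/42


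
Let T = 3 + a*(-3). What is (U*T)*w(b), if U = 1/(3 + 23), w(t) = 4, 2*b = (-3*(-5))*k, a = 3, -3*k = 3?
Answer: -12/13 ≈ -0.92308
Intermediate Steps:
k = -1 (k = -⅓*3 = -1)
b = -15/2 (b = (-3*(-5)*(-1))/2 = (15*(-1))/2 = (½)*(-15) = -15/2 ≈ -7.5000)
T = -6 (T = 3 + 3*(-3) = 3 - 9 = -6)
U = 1/26 ≈ 0.038462
(U*T)*w(b) = ((1/26)*(-6))*4 = -3/13*4 = -12/13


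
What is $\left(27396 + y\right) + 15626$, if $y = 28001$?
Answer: $71023$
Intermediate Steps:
$\left(27396 + y\right) + 15626 = \left(27396 + 28001\right) + 15626 = 55397 + 15626 = 71023$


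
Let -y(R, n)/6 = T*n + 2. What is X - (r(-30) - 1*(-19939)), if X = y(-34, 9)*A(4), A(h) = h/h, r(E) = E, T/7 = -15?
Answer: -14251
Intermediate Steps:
T = -105 (T = 7*(-15) = -105)
y(R, n) = -12 + 630*n (y(R, n) = -6*(-105*n + 2) = -6*(2 - 105*n) = -12 + 630*n)
A(h) = 1
X = 5658 (X = (-12 + 630*9)*1 = (-12 + 5670)*1 = 5658*1 = 5658)
X - (r(-30) - 1*(-19939)) = 5658 - (-30 - 1*(-19939)) = 5658 - (-30 + 19939) = 5658 - 1*19909 = 5658 - 19909 = -14251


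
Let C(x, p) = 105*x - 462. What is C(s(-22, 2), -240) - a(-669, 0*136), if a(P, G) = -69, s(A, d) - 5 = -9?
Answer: -813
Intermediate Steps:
s(A, d) = -4 (s(A, d) = 5 - 9 = -4)
C(x, p) = -462 + 105*x
C(s(-22, 2), -240) - a(-669, 0*136) = (-462 + 105*(-4)) - 1*(-69) = (-462 - 420) + 69 = -882 + 69 = -813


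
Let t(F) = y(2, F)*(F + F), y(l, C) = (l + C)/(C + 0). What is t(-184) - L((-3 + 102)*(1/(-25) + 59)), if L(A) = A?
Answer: -155026/25 ≈ -6201.0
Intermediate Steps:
y(l, C) = (C + l)/C
t(F) = 4 + 2*F (t(F) = ((F + 2)/F)*(F + F) = ((2 + F)/F)*(2*F) = 4 + 2*F)
t(-184) - L((-3 + 102)*(1/(-25) + 59)) = (4 + 2*(-184)) - (-3 + 102)*(1/(-25) + 59) = (4 - 368) - 99*(-1/25 + 59) = -364 - 99*1474/25 = -364 - 1*145926/25 = -364 - 145926/25 = -155026/25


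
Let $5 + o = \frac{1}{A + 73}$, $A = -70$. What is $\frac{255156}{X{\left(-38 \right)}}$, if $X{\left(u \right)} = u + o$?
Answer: $- \frac{191367}{32} \approx -5980.2$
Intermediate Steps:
$o = - \frac{14}{3}$ ($o = -5 + \frac{1}{-70 + 73} = -5 + \frac{1}{3} = - \frac{14}{3} \approx -4.6667$)
$X{\left(u \right)} = - \frac{14}{3} + u$ ($X{\left(u \right)} = u - \frac{14}{3} = - \frac{14}{3} + u$)
$\frac{255156}{X{\left(-38 \right)}} = \frac{255156}{- \frac{14}{3} - 38} = \frac{255156}{- \frac{128}{3}} = 255156 \left(- \frac{3}{128}\right) = - \frac{191367}{32}$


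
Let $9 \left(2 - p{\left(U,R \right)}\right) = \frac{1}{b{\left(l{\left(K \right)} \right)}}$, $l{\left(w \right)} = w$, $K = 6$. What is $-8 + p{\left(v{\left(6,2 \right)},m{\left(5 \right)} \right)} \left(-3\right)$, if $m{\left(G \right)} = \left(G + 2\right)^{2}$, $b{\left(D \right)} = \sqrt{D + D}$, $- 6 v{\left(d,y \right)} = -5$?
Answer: $-14 + \frac{\sqrt{3}}{18} \approx -13.904$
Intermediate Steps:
$v{\left(d,y \right)} = \frac{5}{6}$ ($v{\left(d,y \right)} = \left(- \frac{1}{6}\right) \left(-5\right) = \frac{5}{6}$)
$b{\left(D \right)} = \sqrt{2} \sqrt{D}$ ($b{\left(D \right)} = \sqrt{2 D} = \sqrt{2} \sqrt{D}$)
$m{\left(G \right)} = \left(2 + G\right)^{2}$
$p{\left(U,R \right)} = 2 - \frac{\sqrt{3}}{54}$ ($p{\left(U,R \right)} = 2 - \frac{1}{9 \sqrt{2} \sqrt{6}} = 2 - \frac{1}{9 \cdot 2 \sqrt{3}} = 2 - \frac{\frac{1}{6} \sqrt{3}}{9} = 2 - \frac{\sqrt{3}}{54}$)
$-8 + p{\left(v{\left(6,2 \right)},m{\left(5 \right)} \right)} \left(-3\right) = -8 + \left(2 - \frac{\sqrt{3}}{54}\right) \left(-3\right) = -8 - \left(6 - \frac{\sqrt{3}}{18}\right) = -14 + \frac{\sqrt{3}}{18}$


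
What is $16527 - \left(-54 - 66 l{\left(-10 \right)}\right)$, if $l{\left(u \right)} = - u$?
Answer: $17241$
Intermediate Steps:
$16527 - \left(-54 - 66 l{\left(-10 \right)}\right) = 16527 - \left(-54 - 66 \left(\left(-1\right) \left(-10\right)\right)\right) = 16527 - \left(-54 - 660\right) = 16527 - -714 = 16527 + 714 = 17241$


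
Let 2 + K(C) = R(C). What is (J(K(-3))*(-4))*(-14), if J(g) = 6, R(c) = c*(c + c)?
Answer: 336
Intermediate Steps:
R(c) = 2*c² (R(c) = c*(2*c) = 2*c²)
K(C) = -2 + 2*C²
(J(K(-3))*(-4))*(-14) = (6*(-4))*(-14) = -24*(-14) = 336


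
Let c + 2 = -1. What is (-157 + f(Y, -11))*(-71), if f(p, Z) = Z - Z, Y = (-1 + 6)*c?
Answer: 11147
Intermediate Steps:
c = -3 (c = -2 - 1 = -3)
Y = -15 (Y = (-1 + 6)*(-3) = 5*(-3) = -15)
f(p, Z) = 0
(-157 + f(Y, -11))*(-71) = (-157 + 0)*(-71) = -157*(-71) = 11147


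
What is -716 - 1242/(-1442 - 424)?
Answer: -222469/311 ≈ -715.33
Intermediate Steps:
-716 - 1242/(-1442 - 424) = -716 - 1242/(-1866) = -716 - 1242*(-1/1866) = -716 + 207/311 = -222469/311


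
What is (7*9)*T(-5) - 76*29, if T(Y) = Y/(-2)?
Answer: -4093/2 ≈ -2046.5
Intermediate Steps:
T(Y) = -Y/2 (T(Y) = Y*(-½) = -Y/2)
(7*9)*T(-5) - 76*29 = (7*9)*(-½*(-5)) - 76*29 = 63*(5/2) - 2204 = 315/2 - 2204 = -4093/2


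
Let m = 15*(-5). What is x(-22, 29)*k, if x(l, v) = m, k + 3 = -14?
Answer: 1275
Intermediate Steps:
m = -75
k = -17 (k = -3 - 14 = -17)
x(l, v) = -75
x(-22, 29)*k = -75*(-17) = 1275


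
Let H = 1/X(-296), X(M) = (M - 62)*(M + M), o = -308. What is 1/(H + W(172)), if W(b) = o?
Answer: -211936/65276287 ≈ -0.0032468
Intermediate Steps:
W(b) = -308
X(M) = 2*M*(-62 + M) (X(M) = (-62 + M)*(2*M) = 2*M*(-62 + M))
H = 1/211936 (H = 1/(2*(-296)*(-62 - 296)) = 1/(2*(-296)*(-358)) = 1/211936 ≈ 4.7184e-6)
1/(H + W(172)) = 1/(1/211936 - 308) = 1/(-65276287/211936) = -211936/65276287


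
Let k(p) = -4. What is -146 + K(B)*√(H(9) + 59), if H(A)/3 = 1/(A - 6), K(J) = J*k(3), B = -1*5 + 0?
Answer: -146 + 40*√15 ≈ 8.9193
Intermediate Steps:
B = -5 (B = -5 + 0 = -5)
K(J) = -4*J (K(J) = J*(-4) = -4*J)
H(A) = 3/(-6 + A) (H(A) = 3/(A - 6) = 3/(-6 + A))
-146 + K(B)*√(H(9) + 59) = -146 + (-4*(-5))*√(3/(-6 + 9) + 59) = -146 + 20*√(3/3 + 59) = -146 + 20*√(3*(⅓) + 59) = -146 + 20*√(1 + 59) = -146 + 20*√60 = -146 + 20*(2*√15) = -146 + 40*√15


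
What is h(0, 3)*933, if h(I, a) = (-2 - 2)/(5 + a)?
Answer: -933/2 ≈ -466.50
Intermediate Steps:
h(I, a) = -4/(5 + a)
h(0, 3)*933 = -4/(5 + 3)*933 = -4/8*933 = -4*1/8*933 = -1/2*933 = -933/2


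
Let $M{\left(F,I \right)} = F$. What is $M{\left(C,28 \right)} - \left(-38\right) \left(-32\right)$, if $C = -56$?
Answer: $-1272$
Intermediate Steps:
$M{\left(C,28 \right)} - \left(-38\right) \left(-32\right) = -56 - \left(-38\right) \left(-32\right) = -56 - 1216 = -1272$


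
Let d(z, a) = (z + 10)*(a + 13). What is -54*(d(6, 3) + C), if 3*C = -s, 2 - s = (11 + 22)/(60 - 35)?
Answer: -345294/25 ≈ -13812.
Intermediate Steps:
s = 17/25 (s = 2 - (11 + 22)/(60 - 35) = 2 - 33/25 = 17/25 ≈ 0.68000)
d(z, a) = (10 + z)*(13 + a)
C = -17/75 (C = (-1*17/25)/3 = (1/3)*(-17/25) = -17/75 ≈ -0.22667)
-54*(d(6, 3) + C) = -54*((130 + 10*3 + 13*6 + 3*6) - 17/75) = -54*((130 + 30 + 78 + 18) - 17/75) = -54*(256 - 17/75) = -54*19183/75 = -345294/25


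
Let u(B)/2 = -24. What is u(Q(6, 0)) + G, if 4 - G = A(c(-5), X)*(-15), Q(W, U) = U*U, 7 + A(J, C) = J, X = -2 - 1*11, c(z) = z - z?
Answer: -149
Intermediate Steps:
c(z) = 0
X = -13 (X = -2 - 11 = -13)
A(J, C) = -7 + J
Q(W, U) = U**2
G = -101 (G = 4 - (-7 + 0)*(-15) = 4 - (-7)*(-15) = 4 - 1*105 = 4 - 105 = -101)
u(B) = -48 (u(B) = 2*(-24) = -48)
u(Q(6, 0)) + G = -48 - 101 = -149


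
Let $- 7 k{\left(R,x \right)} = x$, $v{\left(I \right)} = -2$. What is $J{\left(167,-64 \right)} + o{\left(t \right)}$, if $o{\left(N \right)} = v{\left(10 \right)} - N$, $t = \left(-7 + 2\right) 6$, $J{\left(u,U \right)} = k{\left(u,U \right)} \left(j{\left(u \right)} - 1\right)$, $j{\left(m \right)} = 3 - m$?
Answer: $- \frac{10364}{7} \approx -1480.6$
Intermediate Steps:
$k{\left(R,x \right)} = - \frac{x}{7}$
$J{\left(u,U \right)} = - \frac{U \left(2 - u\right)}{7}$ ($J{\left(u,U \right)} = - \frac{U}{7} \left(\left(3 - u\right) - 1\right) = - \frac{U}{7} \left(2 - u\right) = - \frac{U \left(2 - u\right)}{7}$)
$t = -30$ ($t = \left(-5\right) 6 = -30$)
$o{\left(N \right)} = -2 - N$
$J{\left(167,-64 \right)} + o{\left(t \right)} = \frac{1}{7} \left(-64\right) \left(-2 + 167\right) - -28 = \frac{1}{7} \left(-64\right) 165 + \left(-2 + 30\right) = - \frac{10560}{7} + 28 = - \frac{10364}{7}$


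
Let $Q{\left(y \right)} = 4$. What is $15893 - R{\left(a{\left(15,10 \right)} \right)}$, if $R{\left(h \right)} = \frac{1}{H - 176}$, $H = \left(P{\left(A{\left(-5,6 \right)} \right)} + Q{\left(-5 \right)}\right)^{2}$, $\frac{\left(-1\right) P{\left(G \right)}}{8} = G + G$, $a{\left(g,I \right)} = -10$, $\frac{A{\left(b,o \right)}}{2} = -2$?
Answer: $\frac{70692063}{4448} \approx 15893.0$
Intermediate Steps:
$A{\left(b,o \right)} = -4$ ($A{\left(b,o \right)} = 2 \left(-2\right) = -4$)
$P{\left(G \right)} = - 16 G$ ($P{\left(G \right)} = - 8 \left(G + G\right) = - 8 \cdot 2 G = - 16 G$)
$H = 4624$ ($H = \left(\left(-16\right) \left(-4\right) + 4\right)^{2} = \left(64 + 4\right)^{2} = 68^{2} = 4624$)
$R{\left(h \right)} = \frac{1}{4448}$ ($R{\left(h \right)} = \frac{1}{4624 - 176} = \frac{1}{4448}$)
$15893 - R{\left(a{\left(15,10 \right)} \right)} = 15893 - \frac{1}{4448} = \frac{70692063}{4448}$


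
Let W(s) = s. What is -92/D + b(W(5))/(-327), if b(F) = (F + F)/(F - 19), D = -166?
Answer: 105709/189987 ≈ 0.55640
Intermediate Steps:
b(F) = 2*F/(-19 + F) (b(F) = (2*F)/(-19 + F) = 2*F/(-19 + F))
-92/D + b(W(5))/(-327) = -92/(-166) + (2*5/(-19 + 5))/(-327) = -92*(-1/166) + (2*5/(-14))*(-1/327) = 46/83 + (2*5*(-1/14))*(-1/327) = 46/83 - 5/7*(-1/327) = 46/83 + 5/2289 = 105709/189987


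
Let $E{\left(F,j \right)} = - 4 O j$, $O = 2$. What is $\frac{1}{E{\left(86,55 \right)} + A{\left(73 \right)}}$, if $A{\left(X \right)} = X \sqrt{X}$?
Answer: $\frac{440}{195417} + \frac{73 \sqrt{73}}{195417} \approx 0.0054433$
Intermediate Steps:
$A{\left(X \right)} = X^{\frac{3}{2}}$
$E{\left(F,j \right)} = - 8 j$ ($E{\left(F,j \right)} = \left(-4\right) 2 j = - 8 j$)
$\frac{1}{E{\left(86,55 \right)} + A{\left(73 \right)}} = \frac{1}{\left(-8\right) 55 + 73^{\frac{3}{2}}} = \frac{1}{-440 + 73 \sqrt{73}}$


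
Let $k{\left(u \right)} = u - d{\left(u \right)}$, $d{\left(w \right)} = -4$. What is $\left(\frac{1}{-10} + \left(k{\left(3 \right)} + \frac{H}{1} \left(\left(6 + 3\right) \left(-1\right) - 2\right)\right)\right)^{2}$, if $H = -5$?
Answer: $\frac{383161}{100} \approx 3831.6$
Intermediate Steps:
$k{\left(u \right)} = 4 + u$ ($k{\left(u \right)} = u - -4 = u + 4 = 4 + u$)
$\left(\frac{1}{-10} + \left(k{\left(3 \right)} + \frac{H}{1} \left(\left(6 + 3\right) \left(-1\right) - 2\right)\right)\right)^{2} = \left(\frac{1}{-10} + \left(\left(4 + 3\right) + - \frac{5}{1} \left(\left(6 + 3\right) \left(-1\right) - 2\right)\right)\right)^{2} = \left(- \frac{1}{10} + \left(7 + \left(-5\right) 1 \left(9 \left(-1\right) - 2\right)\right)\right)^{2} = \left(- \frac{1}{10} - \left(-7 + 5 \left(-9 - 2\right)\right)\right)^{2} = \left(- \frac{1}{10} + \left(7 - -55\right)\right)^{2} = \left(- \frac{1}{10} + \left(7 + 55\right)\right)^{2} = \left(- \frac{1}{10} + 62\right)^{2} = \left(\frac{619}{10}\right)^{2} = \frac{383161}{100}$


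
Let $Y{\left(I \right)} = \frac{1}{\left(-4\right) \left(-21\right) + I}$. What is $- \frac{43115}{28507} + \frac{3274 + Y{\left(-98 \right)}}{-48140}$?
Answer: $- \frac{209409681}{132500536} \approx -1.5804$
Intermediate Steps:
$Y{\left(I \right)} = \frac{1}{84 + I}$
$- \frac{43115}{28507} + \frac{3274 + Y{\left(-98 \right)}}{-48140} = - \frac{43115}{28507} + \frac{3274 + \frac{1}{84 - 98}}{-48140} = \left(-43115\right) \frac{1}{28507} + \left(3274 + \frac{1}{-14}\right) \left(- \frac{1}{48140}\right) = - \frac{43115}{28507} + \left(3274 - \frac{1}{14}\right) \left(- \frac{1}{48140}\right) = - \frac{43115}{28507} + \frac{45835}{14} \left(- \frac{1}{48140}\right) = - \frac{43115}{28507} - \frac{9167}{134792} = - \frac{209409681}{132500536}$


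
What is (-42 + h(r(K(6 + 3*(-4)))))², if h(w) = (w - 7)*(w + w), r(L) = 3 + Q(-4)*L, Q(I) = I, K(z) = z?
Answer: 1077444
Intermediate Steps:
r(L) = 3 - 4*L
h(w) = 2*w*(-7 + w) (h(w) = (-7 + w)*(2*w) = 2*w*(-7 + w))
(-42 + h(r(K(6 + 3*(-4)))))² = (-42 + 2*(3 - 4*(6 + 3*(-4)))*(-7 + (3 - 4*(6 + 3*(-4)))))² = (-42 + 2*(3 - 4*(6 - 12))*(-7 + (3 - 4*(6 - 12))))² = (-42 + 2*(3 - 4*(-6))*(-7 + (3 - 4*(-6))))² = (-42 + 2*(3 + 24)*(-7 + (3 + 24)))² = (-42 + 2*27*(-7 + 27))² = (-42 + 2*27*20)² = (-42 + 1080)² = 1038² = 1077444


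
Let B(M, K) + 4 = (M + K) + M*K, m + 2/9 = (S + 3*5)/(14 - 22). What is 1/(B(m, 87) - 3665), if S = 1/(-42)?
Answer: -126/474553 ≈ -0.00026551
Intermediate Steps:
S = -1/42 ≈ -0.023810
m = -2111/1008 (m = -2/9 + (-1/42 + 3*5)/(14 - 22) = -2/9 + (-1/42 + 15)/(-8) = -2/9 + (629/42)*(-⅛) = -2/9 - 629/336 = -2111/1008 ≈ -2.0942)
B(M, K) = -4 + K + M + K*M (B(M, K) = -4 + ((M + K) + M*K) = -4 + ((K + M) + K*M) = -4 + (K + M + K*M) = -4 + K + M + K*M)
1/(B(m, 87) - 3665) = 1/((-4 + 87 - 2111/1008 + 87*(-2111/1008)) - 3665) = 1/((-4 + 87 - 2111/1008 - 61219/336) - 3665) = 1/(-12763/126 - 3665) = 1/(-474553/126) = -126/474553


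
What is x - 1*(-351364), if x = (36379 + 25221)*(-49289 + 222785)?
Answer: 10687704964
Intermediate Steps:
x = 10687353600 (x = 61600*173496 = 10687353600)
x - 1*(-351364) = 10687353600 - 1*(-351364) = 10687353600 + 351364 = 10687704964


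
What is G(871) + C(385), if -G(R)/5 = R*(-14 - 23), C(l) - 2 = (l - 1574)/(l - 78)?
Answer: 49467870/307 ≈ 1.6113e+5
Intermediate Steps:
C(l) = 2 + (-1574 + l)/(-78 + l) (C(l) = 2 + (l - 1574)/(l - 78) = 2 + (-1574 + l)/(-78 + l))
G(R) = 185*R (G(R) = -5*R*(-14 - 23) = -5*R*(-37) = -(-185)*R = 185*R)
G(871) + C(385) = 185*871 + (-1730 + 3*385)/(-78 + 385) = 161135 + (-1730 + 1155)/307 = 161135 + (1/307)*(-575) = 161135 - 575/307 = 49467870/307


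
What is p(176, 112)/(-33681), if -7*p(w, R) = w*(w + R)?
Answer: 16896/78589 ≈ 0.21499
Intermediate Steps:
p(w, R) = -w*(R + w)/7 (p(w, R) = -w*(w + R)/7 = -w*(R + w)/7)
p(176, 112)/(-33681) = -1/7*176*(112 + 176)/(-33681) = -1/7*176*288*(-1/33681) = -50688/7*(-1/33681) = 16896/78589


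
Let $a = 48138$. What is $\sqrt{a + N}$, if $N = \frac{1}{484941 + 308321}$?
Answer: $\frac{\sqrt{30291539346594134}}{793262} \approx 219.4$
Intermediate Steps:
$N = \frac{1}{793262} \approx 1.2606 \cdot 10^{-6}$
$\sqrt{a + N} = \sqrt{48138 + \frac{1}{793262}} = \sqrt{\frac{38186046157}{793262}} = \frac{\sqrt{30291539346594134}}{793262}$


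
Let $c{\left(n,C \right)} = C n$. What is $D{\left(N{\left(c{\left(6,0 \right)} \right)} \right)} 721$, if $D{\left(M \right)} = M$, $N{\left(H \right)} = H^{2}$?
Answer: $0$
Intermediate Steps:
$D{\left(N{\left(c{\left(6,0 \right)} \right)} \right)} 721 = \left(0 \cdot 6\right)^{2} \cdot 721 = 0^{2} \cdot 721 = 0 \cdot 721 = 0$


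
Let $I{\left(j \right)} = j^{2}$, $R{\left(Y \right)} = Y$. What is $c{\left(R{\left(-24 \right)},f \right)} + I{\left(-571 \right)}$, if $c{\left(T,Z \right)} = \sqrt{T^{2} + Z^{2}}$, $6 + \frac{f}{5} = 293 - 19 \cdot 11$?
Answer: $326041 + 6 \sqrt{4241} \approx 3.2643 \cdot 10^{5}$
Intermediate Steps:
$f = 390$ ($f = -30 + 5 \left(293 - 19 \cdot 11\right) = -30 + 5 \left(293 - 209\right) = -30 + 5 \cdot 84 = -30 + 420 = 390$)
$c{\left(R{\left(-24 \right)},f \right)} + I{\left(-571 \right)} = \sqrt{\left(-24\right)^{2} + 390^{2}} + \left(-571\right)^{2} = \sqrt{576 + 152100} + 326041 = \sqrt{152676} + 326041 = 6 \sqrt{4241} + 326041 = 326041 + 6 \sqrt{4241}$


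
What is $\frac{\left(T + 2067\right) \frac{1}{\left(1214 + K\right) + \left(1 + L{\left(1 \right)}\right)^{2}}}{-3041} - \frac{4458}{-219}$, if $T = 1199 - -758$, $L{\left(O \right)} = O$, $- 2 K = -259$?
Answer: $\frac{12177918066}{598271135} \approx 20.355$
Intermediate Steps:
$K = \frac{259}{2}$ ($K = \left(- \frac{1}{2}\right) \left(-259\right) = \frac{259}{2} \approx 129.5$)
$T = 1957$ ($T = 1199 + 758 = 1957$)
$\frac{\left(T + 2067\right) \frac{1}{\left(1214 + K\right) + \left(1 + L{\left(1 \right)}\right)^{2}}}{-3041} - \frac{4458}{-219} = \frac{\left(1957 + 2067\right) \frac{1}{\left(1214 + \frac{259}{2}\right) + \left(1 + 1\right)^{2}}}{-3041} - \frac{4458}{-219} = \frac{4024}{\frac{2687}{2} + 2^{2}} \left(- \frac{1}{3041}\right) - - \frac{1486}{73} = \frac{4024}{\frac{2687}{2} + 4} \left(- \frac{1}{3041}\right) + \frac{1486}{73} = \frac{4024}{\frac{2695}{2}} \left(- \frac{1}{3041}\right) + \frac{1486}{73} = 4024 \cdot \frac{2}{2695} \left(- \frac{1}{3041}\right) + \frac{1486}{73} = \frac{8048}{2695} \left(- \frac{1}{3041}\right) + \frac{1486}{73} = - \frac{8048}{8195495} + \frac{1486}{73} = \frac{12177918066}{598271135}$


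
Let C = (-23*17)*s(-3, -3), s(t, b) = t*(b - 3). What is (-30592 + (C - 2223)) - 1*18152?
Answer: -58005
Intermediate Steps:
s(t, b) = t*(-3 + b)
C = -7038 (C = (-23*17)*(-3*(-3 - 3)) = -(-1173)*(-6) = -391*18 = -7038)
(-30592 + (C - 2223)) - 1*18152 = (-30592 + (-7038 - 2223)) - 1*18152 = (-30592 - 9261) - 18152 = -39853 - 18152 = -58005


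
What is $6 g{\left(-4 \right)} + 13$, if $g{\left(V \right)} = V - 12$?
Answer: $-83$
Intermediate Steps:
$g{\left(V \right)} = -12 + V$ ($g{\left(V \right)} = V - 12 = -12 + V$)
$6 g{\left(-4 \right)} + 13 = 6 \left(-12 - 4\right) + 13 = 6 \left(-16\right) + 13 = -96 + 13 = -83$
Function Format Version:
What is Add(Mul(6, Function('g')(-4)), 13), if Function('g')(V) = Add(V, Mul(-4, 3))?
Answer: -83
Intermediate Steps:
Function('g')(V) = Add(-12, V) (Function('g')(V) = Add(V, -12) = Add(-12, V))
Add(Mul(6, Function('g')(-4)), 13) = Add(Mul(6, Add(-12, -4)), 13) = Add(Mul(6, -16), 13) = Add(-96, 13) = -83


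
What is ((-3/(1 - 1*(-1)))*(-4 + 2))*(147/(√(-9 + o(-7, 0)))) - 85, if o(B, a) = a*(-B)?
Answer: -85 - 147*I ≈ -85.0 - 147.0*I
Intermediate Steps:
o(B, a) = -B*a
((-3/(1 - 1*(-1)))*(-4 + 2))*(147/(√(-9 + o(-7, 0)))) - 85 = ((-3/(1 - 1*(-1)))*(-4 + 2))*(147/(√(-9 - 1*(-7)*0))) - 85 = (-3/(1 + 1)*(-2))*(147/(√(-9 + 0))) - 85 = (-3/2*(-2))*(147/(√(-9))) - 85 = (-3*½*(-2))*(147/((3*I))) - 85 = (-3/2*(-2))*(147*(-I/3)) - 85 = 3*(-49*I) - 85 = -147*I - 85 = -85 - 147*I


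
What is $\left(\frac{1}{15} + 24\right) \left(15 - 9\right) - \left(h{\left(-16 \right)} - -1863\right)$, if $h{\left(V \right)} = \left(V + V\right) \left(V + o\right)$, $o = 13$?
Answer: $- \frac{9073}{5} \approx -1814.6$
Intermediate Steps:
$h{\left(V \right)} = 2 V \left(13 + V\right)$ ($h{\left(V \right)} = \left(V + V\right) \left(V + 13\right) = 2 V \left(13 + V\right)$)
$\left(\frac{1}{15} + 24\right) \left(15 - 9\right) - \left(h{\left(-16 \right)} - -1863\right) = \left(\frac{1}{15} + 24\right) \left(15 - 9\right) - \left(2 \left(-16\right) \left(13 - 16\right) - -1863\right) = \left(\frac{1}{15} + 24\right) 6 - \left(2 \left(-16\right) \left(-3\right) + 1863\right) = \frac{361}{15} \cdot 6 - \left(96 + 1863\right) = \frac{722}{5} - 1959 = - \frac{9073}{5}$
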